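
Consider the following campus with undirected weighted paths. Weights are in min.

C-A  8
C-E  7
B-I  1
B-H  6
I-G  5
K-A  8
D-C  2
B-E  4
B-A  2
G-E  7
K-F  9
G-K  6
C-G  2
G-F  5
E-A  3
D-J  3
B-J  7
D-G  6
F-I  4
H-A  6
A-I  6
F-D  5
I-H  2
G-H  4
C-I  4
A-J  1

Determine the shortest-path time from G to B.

Enumerating some paths:
G - H - I - B: 4+2+1 = 7
G - I - B: 5+1 = 6
Cheapest is G - I - B at 6 min.

6 min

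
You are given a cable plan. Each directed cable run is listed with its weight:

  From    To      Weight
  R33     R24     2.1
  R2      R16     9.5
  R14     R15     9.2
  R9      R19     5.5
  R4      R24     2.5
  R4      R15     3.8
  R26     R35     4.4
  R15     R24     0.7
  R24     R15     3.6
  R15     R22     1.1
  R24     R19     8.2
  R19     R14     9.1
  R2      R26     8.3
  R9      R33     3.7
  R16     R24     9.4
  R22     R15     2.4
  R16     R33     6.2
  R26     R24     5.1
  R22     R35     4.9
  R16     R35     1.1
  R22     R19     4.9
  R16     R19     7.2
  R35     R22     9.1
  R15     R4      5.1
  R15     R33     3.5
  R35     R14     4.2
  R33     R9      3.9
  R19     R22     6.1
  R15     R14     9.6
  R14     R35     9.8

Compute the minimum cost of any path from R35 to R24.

12.2

Running Dijkstra from R35:
R35: 0
R14: 4.2  (via R35)
R22: 9.1  (via R35)
R15: 11.5  (via R22)
R24: 12.2  (via R15)
Shortest route: R35–R22–R15–R24 = 12.2.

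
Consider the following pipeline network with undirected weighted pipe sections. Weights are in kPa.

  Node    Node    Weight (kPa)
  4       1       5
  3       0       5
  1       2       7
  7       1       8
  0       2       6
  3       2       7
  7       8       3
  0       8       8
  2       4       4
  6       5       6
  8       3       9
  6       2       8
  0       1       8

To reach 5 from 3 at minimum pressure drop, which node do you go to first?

Candidate routes:
3–2–6–5: 7+8+6 = 21
3–0–2–6–5: 5+6+8+6 = 25
3–0–1–2–6–5: 5+8+7+8+6 = 34
Cheapest is 3–2–6–5 at 21 kPa.
So from 3 the first move is to 2.

2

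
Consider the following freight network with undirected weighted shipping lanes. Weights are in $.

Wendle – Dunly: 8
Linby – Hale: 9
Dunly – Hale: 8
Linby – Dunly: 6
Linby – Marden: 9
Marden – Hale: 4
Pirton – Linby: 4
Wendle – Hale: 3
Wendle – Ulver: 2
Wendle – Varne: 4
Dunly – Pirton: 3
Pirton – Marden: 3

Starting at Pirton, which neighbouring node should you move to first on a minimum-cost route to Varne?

Marden

Candidate routes:
Pirton → Dunly → Wendle → Varne: 3+8+4 = 15
Pirton → Marden → Hale → Wendle → Varne: 3+4+3+4 = 14
The minimum is $14 via Pirton → Marden → Hale → Wendle → Varne.
So from Pirton the first move is to Marden.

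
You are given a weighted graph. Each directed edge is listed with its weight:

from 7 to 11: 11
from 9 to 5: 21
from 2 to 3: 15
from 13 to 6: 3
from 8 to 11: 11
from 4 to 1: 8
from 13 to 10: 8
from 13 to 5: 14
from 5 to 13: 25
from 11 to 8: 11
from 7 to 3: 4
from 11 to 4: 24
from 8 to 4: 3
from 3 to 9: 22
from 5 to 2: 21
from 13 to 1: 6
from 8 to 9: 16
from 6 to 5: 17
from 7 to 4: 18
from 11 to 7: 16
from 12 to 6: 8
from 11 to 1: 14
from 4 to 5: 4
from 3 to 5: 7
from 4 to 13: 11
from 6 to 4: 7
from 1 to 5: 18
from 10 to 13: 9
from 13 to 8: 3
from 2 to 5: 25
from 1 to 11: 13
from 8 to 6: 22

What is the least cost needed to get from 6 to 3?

47

Candidate routes:
6–4–13–8–11–7–3: 7+11+3+11+16+4 = 52
6–4–5–2–3: 7+4+21+15 = 47
6–4–1–11–7–3: 7+8+13+16+4 = 48
The minimum is 47 via 6–4–5–2–3.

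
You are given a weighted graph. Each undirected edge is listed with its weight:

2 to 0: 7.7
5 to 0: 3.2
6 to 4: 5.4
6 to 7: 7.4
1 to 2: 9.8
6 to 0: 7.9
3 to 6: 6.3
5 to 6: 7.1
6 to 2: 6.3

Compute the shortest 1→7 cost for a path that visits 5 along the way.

35.2

Best 1 to 5: 1–2–0–5 costing 20.7
Shortest 5→7: 5–6–7 = 14.5
Total via 5: 20.7 + 14.5 = 35.2.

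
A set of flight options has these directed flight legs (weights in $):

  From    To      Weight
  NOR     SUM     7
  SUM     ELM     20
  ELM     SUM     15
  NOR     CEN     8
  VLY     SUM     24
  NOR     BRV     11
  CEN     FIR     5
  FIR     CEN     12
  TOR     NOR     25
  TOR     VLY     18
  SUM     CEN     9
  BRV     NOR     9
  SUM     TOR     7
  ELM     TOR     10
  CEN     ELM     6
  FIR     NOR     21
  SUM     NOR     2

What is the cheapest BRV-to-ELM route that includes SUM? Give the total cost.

Shortest BRV→SUM: BRV–NOR–SUM = 16
Shortest SUM→ELM: SUM–CEN–ELM = 15
Total via SUM: 16 + 15 = $31.

$31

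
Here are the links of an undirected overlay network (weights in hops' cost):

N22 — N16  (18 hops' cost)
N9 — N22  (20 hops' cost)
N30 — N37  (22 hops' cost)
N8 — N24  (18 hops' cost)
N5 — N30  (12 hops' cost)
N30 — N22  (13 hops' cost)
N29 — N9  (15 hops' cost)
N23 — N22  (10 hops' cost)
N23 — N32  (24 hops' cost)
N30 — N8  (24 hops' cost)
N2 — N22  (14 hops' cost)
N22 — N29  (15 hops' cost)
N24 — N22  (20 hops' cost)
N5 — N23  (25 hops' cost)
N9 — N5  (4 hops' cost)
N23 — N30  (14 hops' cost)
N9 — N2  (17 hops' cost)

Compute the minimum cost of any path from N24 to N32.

Running Dijkstra from N24:
N24: 0
N8: 18  (via N24)
N22: 20  (via N24)
N23: 30  (via N22)
N30: 33  (via N22)
N2: 34  (via N22)
N29: 35  (via N22)
N16: 38  (via N22)
N9: 40  (via N22)
N5: 44  (via N9)
N32: 54  (via N23)
Shortest route: N24–N22–N23–N32 = 54 hops' cost.

54 hops' cost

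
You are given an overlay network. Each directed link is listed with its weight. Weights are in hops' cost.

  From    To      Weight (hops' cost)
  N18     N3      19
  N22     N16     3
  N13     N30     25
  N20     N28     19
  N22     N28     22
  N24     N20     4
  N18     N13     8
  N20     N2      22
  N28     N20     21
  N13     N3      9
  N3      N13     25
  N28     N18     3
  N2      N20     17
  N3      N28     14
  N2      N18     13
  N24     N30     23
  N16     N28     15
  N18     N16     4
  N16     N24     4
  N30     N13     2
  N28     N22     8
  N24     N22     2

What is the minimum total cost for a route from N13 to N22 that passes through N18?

Best N13 to N18: N13–N3–N28–N18 costing 26
Shortest N18→N22: N18–N16–N24–N22 = 10
Total via N18: 26 + 10 = 36 hops' cost.

36 hops' cost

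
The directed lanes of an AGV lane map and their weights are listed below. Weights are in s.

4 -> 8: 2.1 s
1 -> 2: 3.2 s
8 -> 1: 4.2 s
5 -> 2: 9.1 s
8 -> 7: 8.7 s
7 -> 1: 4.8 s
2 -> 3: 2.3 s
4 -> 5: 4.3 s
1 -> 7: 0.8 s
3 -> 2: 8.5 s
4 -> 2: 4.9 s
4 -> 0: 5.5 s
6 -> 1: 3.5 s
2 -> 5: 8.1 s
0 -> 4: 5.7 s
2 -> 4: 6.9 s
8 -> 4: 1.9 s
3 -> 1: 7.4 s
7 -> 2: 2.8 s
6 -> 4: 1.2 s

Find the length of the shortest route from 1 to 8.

Running Dijkstra from 1:
1: 0
7: 0.8  (via 1)
2: 3.2  (via 1)
3: 5.5  (via 2)
4: 10.1  (via 2)
5: 11.3  (via 2)
8: 12.2  (via 4)
Shortest route: 1–2–4–8 = 12.2 s.

12.2 s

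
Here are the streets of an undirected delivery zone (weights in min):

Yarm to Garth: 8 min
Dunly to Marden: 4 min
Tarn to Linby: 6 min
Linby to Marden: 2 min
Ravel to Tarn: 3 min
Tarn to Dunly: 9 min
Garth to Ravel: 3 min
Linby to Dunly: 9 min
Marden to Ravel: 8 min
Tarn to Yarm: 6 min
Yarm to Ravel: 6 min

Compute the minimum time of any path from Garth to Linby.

12 min

Shortest distances from Garth:
Garth: 0
Ravel: 3  (via Garth)
Tarn: 6  (via Ravel)
Yarm: 8  (via Garth)
Marden: 11  (via Ravel)
Linby: 12  (via Tarn)
Shortest route: Garth–Ravel–Tarn–Linby = 12 min.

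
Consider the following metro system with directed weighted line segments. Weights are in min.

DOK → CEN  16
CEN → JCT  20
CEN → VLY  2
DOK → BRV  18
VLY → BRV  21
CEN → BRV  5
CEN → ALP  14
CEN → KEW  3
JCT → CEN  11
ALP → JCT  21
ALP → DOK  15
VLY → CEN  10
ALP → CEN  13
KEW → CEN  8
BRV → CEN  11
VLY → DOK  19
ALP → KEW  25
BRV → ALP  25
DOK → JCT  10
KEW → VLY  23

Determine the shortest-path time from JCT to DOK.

Shortest distances from JCT:
JCT: 0
CEN: 11  (via JCT)
VLY: 13  (via CEN)
KEW: 14  (via CEN)
BRV: 16  (via CEN)
ALP: 25  (via CEN)
DOK: 32  (via VLY)
Shortest route: JCT → CEN → VLY → DOK = 32 min.

32 min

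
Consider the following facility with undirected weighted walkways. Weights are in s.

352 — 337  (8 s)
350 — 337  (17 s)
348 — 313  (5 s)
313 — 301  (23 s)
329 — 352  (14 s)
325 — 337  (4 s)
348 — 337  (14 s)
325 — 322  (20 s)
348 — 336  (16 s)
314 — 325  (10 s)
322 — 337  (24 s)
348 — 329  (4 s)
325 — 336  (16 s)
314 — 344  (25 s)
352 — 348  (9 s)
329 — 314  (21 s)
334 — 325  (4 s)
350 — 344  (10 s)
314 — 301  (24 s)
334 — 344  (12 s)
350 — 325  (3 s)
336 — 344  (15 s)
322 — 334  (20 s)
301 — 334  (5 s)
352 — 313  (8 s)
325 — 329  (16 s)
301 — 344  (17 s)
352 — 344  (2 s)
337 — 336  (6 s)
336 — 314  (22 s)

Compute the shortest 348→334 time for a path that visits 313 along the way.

Best 348 to 313: 348 → 313 costing 5
Best 313 to 334: 313 → 352 → 344 → 334 costing 22
Total via 313: 5 + 22 = 27 s.

27 s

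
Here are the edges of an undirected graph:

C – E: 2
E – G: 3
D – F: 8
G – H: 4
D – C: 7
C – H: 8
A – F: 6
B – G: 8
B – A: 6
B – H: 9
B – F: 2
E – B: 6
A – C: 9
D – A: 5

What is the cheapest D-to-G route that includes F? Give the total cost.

Best D to F: D → F costing 8
Shortest F→G: F → B → G = 10
Total via F: 8 + 10 = 18.

18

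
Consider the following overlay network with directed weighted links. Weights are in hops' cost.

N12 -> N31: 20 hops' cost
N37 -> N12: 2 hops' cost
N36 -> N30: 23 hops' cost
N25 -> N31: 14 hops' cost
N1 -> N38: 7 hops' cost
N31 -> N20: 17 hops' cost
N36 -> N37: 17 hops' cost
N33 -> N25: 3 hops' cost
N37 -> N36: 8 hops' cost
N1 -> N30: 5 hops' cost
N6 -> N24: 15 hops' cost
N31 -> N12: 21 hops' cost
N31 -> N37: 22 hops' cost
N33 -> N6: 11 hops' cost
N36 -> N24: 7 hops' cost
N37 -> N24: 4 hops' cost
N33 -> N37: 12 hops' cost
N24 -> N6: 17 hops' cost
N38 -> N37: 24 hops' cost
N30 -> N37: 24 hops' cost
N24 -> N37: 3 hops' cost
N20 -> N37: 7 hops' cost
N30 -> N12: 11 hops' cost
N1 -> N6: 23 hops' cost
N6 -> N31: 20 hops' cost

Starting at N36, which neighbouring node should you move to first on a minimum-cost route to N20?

N24

Compare a few routes:
N36 → N24 → N37 → N12 → N31 → N20: 7+3+2+20+17 = 49
N36 → N37 → N12 → N31 → N20: 17+2+20+17 = 56
The minimum is 49 hops' cost via N36 → N24 → N37 → N12 → N31 → N20.
So from N36 the first move is to N24.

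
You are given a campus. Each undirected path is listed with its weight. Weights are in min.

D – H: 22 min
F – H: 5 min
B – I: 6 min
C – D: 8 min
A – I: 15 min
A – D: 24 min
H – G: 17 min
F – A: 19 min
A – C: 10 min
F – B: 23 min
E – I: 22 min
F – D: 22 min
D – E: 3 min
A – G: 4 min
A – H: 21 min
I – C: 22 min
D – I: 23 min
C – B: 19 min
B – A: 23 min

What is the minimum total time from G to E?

Enumerating some paths:
G - A - D - E: 4+24+3 = 31
G - A - C - D - E: 4+10+8+3 = 25
The minimum is 25 min via G - A - C - D - E.

25 min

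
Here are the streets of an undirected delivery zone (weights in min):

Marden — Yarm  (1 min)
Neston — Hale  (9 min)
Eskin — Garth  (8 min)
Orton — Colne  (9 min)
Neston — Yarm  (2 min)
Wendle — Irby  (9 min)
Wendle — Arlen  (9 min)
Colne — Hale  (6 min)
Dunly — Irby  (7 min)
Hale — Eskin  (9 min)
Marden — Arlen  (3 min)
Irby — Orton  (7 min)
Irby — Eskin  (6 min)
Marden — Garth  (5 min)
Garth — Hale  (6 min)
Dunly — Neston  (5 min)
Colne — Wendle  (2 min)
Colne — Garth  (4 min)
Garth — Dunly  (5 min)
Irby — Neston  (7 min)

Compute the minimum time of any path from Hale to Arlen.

Enumerating some paths:
Hale - Garth - Marden - Arlen: 6+5+3 = 14
Hale - Neston - Yarm - Marden - Arlen: 9+2+1+3 = 15
The minimum is 14 min via Hale - Garth - Marden - Arlen.

14 min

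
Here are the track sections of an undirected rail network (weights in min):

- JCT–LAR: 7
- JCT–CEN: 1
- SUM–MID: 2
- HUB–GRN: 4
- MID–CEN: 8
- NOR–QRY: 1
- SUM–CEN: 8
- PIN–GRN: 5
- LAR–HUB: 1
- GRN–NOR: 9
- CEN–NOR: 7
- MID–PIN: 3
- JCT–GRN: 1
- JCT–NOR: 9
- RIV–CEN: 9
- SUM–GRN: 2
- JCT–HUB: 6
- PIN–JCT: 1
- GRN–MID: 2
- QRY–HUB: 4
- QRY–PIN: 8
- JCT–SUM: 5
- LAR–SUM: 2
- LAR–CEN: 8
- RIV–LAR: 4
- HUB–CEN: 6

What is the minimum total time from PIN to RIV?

Shortest distances from PIN:
PIN: 0
JCT: 1  (via PIN)
GRN: 2  (via JCT)
CEN: 2  (via JCT)
MID: 3  (via PIN)
SUM: 4  (via GRN)
HUB: 6  (via GRN)
LAR: 6  (via SUM)
QRY: 8  (via PIN)
NOR: 9  (via CEN)
RIV: 10  (via LAR)
Shortest route: PIN–JCT–GRN–SUM–LAR–RIV = 10 min.

10 min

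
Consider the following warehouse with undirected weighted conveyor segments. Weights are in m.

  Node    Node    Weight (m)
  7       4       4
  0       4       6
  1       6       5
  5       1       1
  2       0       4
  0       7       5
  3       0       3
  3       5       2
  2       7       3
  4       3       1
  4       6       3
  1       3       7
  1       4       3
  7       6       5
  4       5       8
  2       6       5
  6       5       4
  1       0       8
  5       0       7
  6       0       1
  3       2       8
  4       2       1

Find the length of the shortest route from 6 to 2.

Enumerating some paths:
6 → 2: 5 = 5
6 → 4 → 2: 3+1 = 4
6 → 0 → 2: 1+4 = 5
Cheapest is 6 → 4 → 2 at 4 m.

4 m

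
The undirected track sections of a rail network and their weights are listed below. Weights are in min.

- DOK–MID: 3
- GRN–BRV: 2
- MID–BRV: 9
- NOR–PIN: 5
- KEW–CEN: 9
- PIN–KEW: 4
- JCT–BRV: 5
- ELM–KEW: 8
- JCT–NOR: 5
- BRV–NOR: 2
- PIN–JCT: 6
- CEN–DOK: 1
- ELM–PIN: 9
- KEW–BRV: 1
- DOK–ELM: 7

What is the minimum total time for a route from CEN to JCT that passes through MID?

Best CEN to MID: CEN → DOK → MID costing 4
Shortest MID→JCT: MID → BRV → JCT = 14
Total via MID: 4 + 14 = 18 min.

18 min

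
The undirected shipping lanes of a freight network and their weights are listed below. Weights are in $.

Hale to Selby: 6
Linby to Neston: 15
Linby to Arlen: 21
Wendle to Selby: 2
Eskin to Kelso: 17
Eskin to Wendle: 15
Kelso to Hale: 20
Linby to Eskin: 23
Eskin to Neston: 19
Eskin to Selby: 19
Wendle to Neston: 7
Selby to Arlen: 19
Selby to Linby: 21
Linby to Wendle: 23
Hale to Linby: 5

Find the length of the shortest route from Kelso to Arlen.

$45

Settle nodes by increasing distance from Kelso:
Kelso: 0
Eskin: 17  (via Kelso)
Hale: 20  (via Kelso)
Linby: 25  (via Hale)
Selby: 26  (via Hale)
Wendle: 28  (via Selby)
Neston: 35  (via Wendle)
Arlen: 45  (via Selby)
Shortest route: Kelso–Hale–Selby–Arlen = $45.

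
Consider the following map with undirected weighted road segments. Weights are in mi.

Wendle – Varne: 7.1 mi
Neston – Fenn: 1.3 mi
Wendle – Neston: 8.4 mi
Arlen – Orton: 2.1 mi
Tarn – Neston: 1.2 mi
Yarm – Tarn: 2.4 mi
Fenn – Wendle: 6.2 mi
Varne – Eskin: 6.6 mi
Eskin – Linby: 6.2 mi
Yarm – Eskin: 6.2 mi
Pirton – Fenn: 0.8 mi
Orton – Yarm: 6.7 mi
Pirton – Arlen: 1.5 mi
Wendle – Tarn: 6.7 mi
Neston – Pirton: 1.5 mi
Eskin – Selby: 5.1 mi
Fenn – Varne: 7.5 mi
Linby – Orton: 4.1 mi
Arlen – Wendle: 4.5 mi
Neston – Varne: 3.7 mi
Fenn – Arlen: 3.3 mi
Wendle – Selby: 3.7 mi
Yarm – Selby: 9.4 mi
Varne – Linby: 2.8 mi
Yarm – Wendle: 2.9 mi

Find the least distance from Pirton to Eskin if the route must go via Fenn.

Shortest Pirton→Fenn: Pirton → Fenn = 0.8
Best Fenn to Eskin: Fenn → Neston → Tarn → Yarm → Eskin costing 11.1
Total via Fenn: 0.8 + 11.1 = 11.9 mi.

11.9 mi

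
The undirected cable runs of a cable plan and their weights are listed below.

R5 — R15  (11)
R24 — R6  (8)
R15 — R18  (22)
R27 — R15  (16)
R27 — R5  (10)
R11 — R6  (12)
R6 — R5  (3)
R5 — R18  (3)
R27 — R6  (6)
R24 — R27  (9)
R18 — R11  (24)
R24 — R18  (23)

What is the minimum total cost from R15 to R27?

16

Enumerating some paths:
R15–R5–R6–R27: 11+3+6 = 20
R15–R5–R27: 11+10 = 21
R15–R27: 16 = 16
Cheapest is R15–R27 at 16.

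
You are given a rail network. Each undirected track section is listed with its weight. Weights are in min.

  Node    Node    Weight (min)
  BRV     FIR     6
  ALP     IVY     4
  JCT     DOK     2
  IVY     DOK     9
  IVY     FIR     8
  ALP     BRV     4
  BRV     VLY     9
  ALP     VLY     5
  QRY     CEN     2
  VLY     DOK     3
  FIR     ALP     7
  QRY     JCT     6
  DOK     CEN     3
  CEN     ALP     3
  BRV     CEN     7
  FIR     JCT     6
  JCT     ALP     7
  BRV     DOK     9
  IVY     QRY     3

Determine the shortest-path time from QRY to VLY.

Candidate routes:
QRY → CEN → ALP → VLY: 2+3+5 = 10
QRY → CEN → DOK → VLY: 2+3+3 = 8
Cheapest is QRY → CEN → DOK → VLY at 8 min.

8 min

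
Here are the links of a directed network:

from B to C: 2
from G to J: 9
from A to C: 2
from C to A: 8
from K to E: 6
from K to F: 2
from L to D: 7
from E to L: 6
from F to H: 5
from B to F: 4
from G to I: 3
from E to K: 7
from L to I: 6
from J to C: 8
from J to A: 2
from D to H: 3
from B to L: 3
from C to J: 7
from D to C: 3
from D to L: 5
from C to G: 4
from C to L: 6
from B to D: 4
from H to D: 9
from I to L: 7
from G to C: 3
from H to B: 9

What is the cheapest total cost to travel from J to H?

20

Enumerating some paths:
J–A–C–G–I–L–D–H: 2+2+4+3+7+7+3 = 28
J–C–L–D–H: 8+6+7+3 = 24
J–A–C–L–D–H: 2+2+6+7+3 = 20
Cheapest is J–A–C–L–D–H at 20.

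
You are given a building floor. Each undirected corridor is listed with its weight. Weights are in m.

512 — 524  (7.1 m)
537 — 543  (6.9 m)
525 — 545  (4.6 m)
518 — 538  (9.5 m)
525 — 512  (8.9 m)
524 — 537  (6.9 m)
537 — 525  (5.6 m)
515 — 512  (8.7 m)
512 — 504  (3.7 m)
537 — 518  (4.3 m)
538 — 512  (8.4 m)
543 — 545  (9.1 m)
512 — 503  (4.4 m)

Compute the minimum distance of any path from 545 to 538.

21.9 m

Enumerating some paths:
545–525–512–538: 4.6+8.9+8.4 = 21.9
545–543–537–518–538: 9.1+6.9+4.3+9.5 = 29.8
545–525–537–518–538: 4.6+5.6+4.3+9.5 = 24
The minimum is 21.9 m via 545–525–512–538.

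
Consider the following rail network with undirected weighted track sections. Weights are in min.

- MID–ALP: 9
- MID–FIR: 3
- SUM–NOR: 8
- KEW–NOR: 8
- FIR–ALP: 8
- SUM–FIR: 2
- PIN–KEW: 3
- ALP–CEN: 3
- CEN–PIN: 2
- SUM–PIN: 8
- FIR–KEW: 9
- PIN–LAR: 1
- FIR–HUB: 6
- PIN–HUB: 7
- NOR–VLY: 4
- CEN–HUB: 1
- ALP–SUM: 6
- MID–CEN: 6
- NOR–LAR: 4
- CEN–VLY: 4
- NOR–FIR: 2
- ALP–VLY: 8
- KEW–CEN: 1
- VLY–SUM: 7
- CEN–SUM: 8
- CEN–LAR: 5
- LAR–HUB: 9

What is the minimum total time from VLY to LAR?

7 min

Compare a few routes:
VLY - NOR - LAR: 4+4 = 8
VLY - CEN - PIN - LAR: 4+2+1 = 7
Cheapest is VLY - CEN - PIN - LAR at 7 min.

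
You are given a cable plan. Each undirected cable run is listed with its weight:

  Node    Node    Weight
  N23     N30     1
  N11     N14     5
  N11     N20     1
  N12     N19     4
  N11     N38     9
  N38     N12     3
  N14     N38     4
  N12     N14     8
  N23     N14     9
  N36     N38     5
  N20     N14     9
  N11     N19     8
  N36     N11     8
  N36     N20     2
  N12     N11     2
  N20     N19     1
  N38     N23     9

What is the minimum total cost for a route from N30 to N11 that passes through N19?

19

Shortest N30→N19: N30–N23–N38–N12–N19 = 17
Shortest N19→N11: N19–N20–N11 = 2
Total via N19: 17 + 2 = 19.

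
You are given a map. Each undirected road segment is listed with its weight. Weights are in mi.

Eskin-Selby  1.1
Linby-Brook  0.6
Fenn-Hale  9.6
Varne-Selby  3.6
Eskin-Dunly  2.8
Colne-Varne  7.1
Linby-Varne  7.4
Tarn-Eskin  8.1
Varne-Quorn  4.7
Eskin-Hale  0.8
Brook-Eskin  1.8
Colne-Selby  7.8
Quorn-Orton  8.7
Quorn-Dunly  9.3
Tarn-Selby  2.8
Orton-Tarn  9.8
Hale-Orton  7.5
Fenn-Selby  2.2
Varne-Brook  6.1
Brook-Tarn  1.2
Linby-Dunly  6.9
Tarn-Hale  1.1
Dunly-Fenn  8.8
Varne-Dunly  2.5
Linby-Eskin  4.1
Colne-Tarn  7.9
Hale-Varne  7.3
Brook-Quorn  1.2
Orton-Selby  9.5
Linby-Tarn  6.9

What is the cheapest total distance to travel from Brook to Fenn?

5.1 mi

Compare a few routes:
Brook–Tarn–Selby–Fenn: 1.2+2.8+2.2 = 6.2
Brook–Eskin–Selby–Fenn: 1.8+1.1+2.2 = 5.1
Cheapest is Brook–Eskin–Selby–Fenn at 5.1 mi.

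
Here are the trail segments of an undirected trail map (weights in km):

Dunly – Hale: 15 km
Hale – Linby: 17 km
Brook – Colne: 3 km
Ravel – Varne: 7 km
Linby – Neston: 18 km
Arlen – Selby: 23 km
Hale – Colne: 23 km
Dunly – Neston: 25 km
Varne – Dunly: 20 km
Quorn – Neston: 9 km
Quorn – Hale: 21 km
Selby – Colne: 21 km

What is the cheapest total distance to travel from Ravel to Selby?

Shortest distances from Ravel:
Ravel: 0
Varne: 7  (via Ravel)
Dunly: 27  (via Varne)
Hale: 42  (via Dunly)
Neston: 52  (via Dunly)
Linby: 59  (via Hale)
Quorn: 61  (via Neston)
Colne: 65  (via Hale)
Brook: 68  (via Colne)
Selby: 86  (via Colne)
Shortest route: Ravel → Varne → Dunly → Hale → Colne → Selby = 86 km.

86 km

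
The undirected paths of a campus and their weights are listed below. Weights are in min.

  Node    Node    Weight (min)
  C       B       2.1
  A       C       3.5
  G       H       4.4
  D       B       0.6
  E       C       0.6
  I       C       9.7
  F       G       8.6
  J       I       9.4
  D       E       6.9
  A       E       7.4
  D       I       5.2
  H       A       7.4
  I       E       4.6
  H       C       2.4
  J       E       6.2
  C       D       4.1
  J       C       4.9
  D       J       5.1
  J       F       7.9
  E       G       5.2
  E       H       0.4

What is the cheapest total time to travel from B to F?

Enumerating some paths:
B → D → J → F: 0.6+5.1+7.9 = 13.6
B → C → E → H → G → F: 2.1+0.6+0.4+4.4+8.6 = 16.1
B → C → J → F: 2.1+4.9+7.9 = 14.9
Cheapest is B → D → J → F at 13.6 min.

13.6 min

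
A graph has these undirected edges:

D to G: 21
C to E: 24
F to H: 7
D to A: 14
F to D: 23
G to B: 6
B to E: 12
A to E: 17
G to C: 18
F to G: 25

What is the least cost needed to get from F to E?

43

Candidate routes:
F–D–G–B–E: 23+21+6+12 = 62
F–G–C–E: 25+18+24 = 67
F–D–A–E: 23+14+17 = 54
F–G–B–E: 25+6+12 = 43
Cheapest is F–G–B–E at 43.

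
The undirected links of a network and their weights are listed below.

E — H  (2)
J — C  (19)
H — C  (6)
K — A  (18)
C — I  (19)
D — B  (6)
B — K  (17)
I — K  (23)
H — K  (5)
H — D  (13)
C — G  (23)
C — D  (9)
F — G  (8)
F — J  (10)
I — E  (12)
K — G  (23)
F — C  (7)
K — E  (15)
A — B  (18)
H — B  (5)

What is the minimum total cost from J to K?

Shortest distances from J:
J: 0
F: 10  (via J)
C: 17  (via F)
G: 18  (via F)
H: 23  (via C)
E: 25  (via H)
D: 26  (via C)
B: 28  (via H)
K: 28  (via H)
Shortest route: J–F–C–H–K = 28.

28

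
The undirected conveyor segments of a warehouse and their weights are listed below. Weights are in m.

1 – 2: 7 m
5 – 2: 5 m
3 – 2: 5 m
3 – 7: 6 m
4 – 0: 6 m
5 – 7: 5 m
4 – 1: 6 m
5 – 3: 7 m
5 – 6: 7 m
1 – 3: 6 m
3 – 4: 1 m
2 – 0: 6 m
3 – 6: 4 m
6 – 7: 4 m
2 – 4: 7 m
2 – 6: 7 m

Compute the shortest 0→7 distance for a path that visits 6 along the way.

Best 0 to 6: 0 → 4 → 3 → 6 costing 11
Shortest 6→7: 6 → 7 = 4
Total via 6: 11 + 4 = 15 m.

15 m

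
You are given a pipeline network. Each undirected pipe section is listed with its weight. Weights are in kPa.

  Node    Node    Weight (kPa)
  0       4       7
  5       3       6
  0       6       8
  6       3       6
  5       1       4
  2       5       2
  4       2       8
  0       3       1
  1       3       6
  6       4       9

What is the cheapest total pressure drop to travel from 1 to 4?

Shortest distances from 1:
1: 0
5: 4  (via 1)
2: 6  (via 5)
3: 6  (via 1)
0: 7  (via 3)
6: 12  (via 3)
4: 14  (via 2)
Shortest route: 1 → 5 → 2 → 4 = 14 kPa.

14 kPa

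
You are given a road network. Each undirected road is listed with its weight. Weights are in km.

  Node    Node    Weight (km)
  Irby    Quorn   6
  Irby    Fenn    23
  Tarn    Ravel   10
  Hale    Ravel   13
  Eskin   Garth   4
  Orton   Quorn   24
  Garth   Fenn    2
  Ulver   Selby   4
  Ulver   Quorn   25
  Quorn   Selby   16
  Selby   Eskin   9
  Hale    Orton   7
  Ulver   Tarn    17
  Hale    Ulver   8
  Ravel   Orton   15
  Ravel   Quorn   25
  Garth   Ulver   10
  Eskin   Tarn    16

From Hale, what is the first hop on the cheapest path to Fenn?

Enumerating some paths:
Hale - Ulver - Garth - Fenn: 8+10+2 = 20
Hale - Ravel - Tarn - Eskin - Garth - Fenn: 13+10+16+4+2 = 45
Hale - Ulver - Selby - Eskin - Garth - Fenn: 8+4+9+4+2 = 27
The minimum is 20 km via Hale - Ulver - Garth - Fenn.
So from Hale the first move is to Ulver.

Ulver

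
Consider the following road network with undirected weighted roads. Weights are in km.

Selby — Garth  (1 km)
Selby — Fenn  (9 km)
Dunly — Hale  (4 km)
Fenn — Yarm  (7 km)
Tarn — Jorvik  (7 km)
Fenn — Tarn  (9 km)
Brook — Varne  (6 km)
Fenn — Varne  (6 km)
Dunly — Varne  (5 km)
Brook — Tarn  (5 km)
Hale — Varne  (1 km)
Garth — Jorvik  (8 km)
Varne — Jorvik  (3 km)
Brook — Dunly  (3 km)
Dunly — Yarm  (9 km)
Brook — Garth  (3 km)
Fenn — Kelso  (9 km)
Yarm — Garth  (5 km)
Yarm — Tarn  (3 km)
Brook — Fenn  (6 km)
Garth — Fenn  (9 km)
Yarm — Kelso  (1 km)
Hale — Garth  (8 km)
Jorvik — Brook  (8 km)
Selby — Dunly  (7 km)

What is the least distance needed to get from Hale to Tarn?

11 km

Candidate routes:
Hale - Varne - Jorvik - Tarn: 1+3+7 = 11
Hale - Varne - Brook - Tarn: 1+6+5 = 12
Cheapest is Hale - Varne - Jorvik - Tarn at 11 km.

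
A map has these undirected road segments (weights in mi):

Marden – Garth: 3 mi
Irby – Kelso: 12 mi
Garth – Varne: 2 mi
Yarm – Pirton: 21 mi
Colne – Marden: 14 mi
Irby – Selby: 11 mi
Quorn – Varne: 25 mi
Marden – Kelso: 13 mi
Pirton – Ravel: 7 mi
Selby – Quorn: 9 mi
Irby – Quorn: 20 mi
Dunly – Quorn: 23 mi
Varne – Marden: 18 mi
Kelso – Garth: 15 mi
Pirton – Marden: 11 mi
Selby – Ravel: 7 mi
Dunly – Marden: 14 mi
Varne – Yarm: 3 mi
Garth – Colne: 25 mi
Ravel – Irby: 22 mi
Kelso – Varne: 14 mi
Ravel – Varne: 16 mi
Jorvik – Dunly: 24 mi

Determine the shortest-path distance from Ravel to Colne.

Running Dijkstra from Ravel:
Ravel: 0
Selby: 7  (via Ravel)
Pirton: 7  (via Ravel)
Quorn: 16  (via Selby)
Varne: 16  (via Ravel)
Irby: 18  (via Selby)
Garth: 18  (via Varne)
Marden: 18  (via Pirton)
Yarm: 19  (via Varne)
Kelso: 30  (via Varne)
Colne: 32  (via Marden)
Shortest route: Ravel–Pirton–Marden–Colne = 32 mi.

32 mi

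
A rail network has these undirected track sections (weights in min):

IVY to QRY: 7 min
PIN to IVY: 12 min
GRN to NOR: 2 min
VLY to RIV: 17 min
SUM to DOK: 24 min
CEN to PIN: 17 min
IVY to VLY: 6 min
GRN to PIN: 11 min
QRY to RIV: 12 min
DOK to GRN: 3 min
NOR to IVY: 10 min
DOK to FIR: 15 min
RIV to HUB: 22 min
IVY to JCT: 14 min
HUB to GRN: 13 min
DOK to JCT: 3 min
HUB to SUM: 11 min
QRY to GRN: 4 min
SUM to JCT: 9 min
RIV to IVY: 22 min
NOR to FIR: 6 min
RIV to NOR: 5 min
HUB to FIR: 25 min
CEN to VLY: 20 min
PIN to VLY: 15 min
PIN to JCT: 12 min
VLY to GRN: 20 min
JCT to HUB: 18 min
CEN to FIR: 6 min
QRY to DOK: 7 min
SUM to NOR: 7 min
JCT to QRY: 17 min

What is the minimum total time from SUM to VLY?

Shortest distances from SUM:
SUM: 0
NOR: 7  (via SUM)
GRN: 9  (via NOR)
JCT: 9  (via SUM)
HUB: 11  (via SUM)
RIV: 12  (via NOR)
DOK: 12  (via GRN)
QRY: 13  (via GRN)
FIR: 13  (via NOR)
IVY: 17  (via NOR)
CEN: 19  (via FIR)
PIN: 20  (via GRN)
VLY: 23  (via IVY)
Shortest route: SUM → NOR → IVY → VLY = 23 min.

23 min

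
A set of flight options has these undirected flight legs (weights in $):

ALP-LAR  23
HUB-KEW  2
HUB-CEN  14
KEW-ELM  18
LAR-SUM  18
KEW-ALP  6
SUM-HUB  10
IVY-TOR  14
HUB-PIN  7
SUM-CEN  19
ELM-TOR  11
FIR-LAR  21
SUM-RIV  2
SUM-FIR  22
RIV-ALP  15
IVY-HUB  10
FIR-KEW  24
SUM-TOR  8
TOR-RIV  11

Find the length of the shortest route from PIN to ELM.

Running Dijkstra from PIN:
PIN: 0
HUB: 7  (via PIN)
KEW: 9  (via HUB)
ALP: 15  (via KEW)
IVY: 17  (via HUB)
SUM: 17  (via HUB)
RIV: 19  (via SUM)
CEN: 21  (via HUB)
TOR: 25  (via SUM)
ELM: 27  (via KEW)
Shortest route: PIN–HUB–KEW–ELM = $27.

$27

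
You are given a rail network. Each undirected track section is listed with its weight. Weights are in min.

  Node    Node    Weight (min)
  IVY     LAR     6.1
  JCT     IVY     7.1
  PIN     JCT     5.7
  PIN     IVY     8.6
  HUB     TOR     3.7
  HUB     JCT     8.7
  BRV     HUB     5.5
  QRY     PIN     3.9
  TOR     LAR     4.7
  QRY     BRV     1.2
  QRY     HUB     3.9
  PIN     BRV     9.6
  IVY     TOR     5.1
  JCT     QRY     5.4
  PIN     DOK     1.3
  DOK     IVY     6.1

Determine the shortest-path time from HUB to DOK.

9.1 min

Settle nodes by increasing distance from HUB:
HUB: 0
TOR: 3.7  (via HUB)
QRY: 3.9  (via HUB)
BRV: 5.1  (via QRY)
PIN: 7.8  (via QRY)
LAR: 8.4  (via TOR)
JCT: 8.7  (via HUB)
IVY: 8.8  (via TOR)
DOK: 9.1  (via PIN)
Shortest route: HUB → QRY → PIN → DOK = 9.1 min.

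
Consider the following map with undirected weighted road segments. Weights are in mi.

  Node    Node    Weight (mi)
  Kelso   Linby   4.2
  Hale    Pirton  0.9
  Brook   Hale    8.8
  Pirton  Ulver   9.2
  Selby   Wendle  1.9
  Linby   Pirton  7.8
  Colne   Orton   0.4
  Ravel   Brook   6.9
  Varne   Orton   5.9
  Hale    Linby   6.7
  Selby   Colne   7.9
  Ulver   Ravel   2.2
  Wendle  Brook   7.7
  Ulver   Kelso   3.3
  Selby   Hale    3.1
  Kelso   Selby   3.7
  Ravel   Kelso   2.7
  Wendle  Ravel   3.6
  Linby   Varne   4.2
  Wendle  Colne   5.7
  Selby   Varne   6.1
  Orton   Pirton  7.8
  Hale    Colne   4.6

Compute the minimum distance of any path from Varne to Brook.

Candidate routes:
Varne–Linby–Kelso–Ravel–Brook: 4.2+4.2+2.7+6.9 = 18
Varne–Selby–Hale–Brook: 6.1+3.1+8.8 = 18
Varne–Selby–Wendle–Brook: 6.1+1.9+7.7 = 15.7
The minimum is 15.7 mi via Varne–Selby–Wendle–Brook.

15.7 mi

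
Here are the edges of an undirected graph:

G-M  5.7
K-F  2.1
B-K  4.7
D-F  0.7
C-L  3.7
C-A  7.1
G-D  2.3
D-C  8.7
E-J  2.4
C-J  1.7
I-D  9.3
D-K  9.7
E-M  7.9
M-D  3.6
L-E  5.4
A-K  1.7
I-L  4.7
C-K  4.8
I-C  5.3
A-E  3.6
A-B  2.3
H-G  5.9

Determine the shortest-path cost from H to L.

19.5

Settle nodes by increasing distance from H:
H: 0
G: 5.9  (via H)
D: 8.2  (via G)
F: 8.9  (via D)
K: 11  (via F)
M: 11.6  (via G)
A: 12.7  (via K)
B: 15  (via A)
C: 15.8  (via K)
E: 16.3  (via A)
I: 17.5  (via D)
J: 17.5  (via C)
L: 19.5  (via C)
Shortest route: H → G → D → F → K → C → L = 19.5.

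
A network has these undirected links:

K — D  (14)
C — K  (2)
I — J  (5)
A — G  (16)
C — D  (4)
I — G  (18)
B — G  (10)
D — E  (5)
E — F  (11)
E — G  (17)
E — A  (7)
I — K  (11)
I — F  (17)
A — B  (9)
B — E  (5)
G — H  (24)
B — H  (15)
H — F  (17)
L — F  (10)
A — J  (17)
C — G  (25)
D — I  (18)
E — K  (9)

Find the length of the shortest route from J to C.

18

Settle nodes by increasing distance from J:
J: 0
I: 5  (via J)
K: 16  (via I)
A: 17  (via J)
C: 18  (via K)
Shortest route: J–I–K–C = 18.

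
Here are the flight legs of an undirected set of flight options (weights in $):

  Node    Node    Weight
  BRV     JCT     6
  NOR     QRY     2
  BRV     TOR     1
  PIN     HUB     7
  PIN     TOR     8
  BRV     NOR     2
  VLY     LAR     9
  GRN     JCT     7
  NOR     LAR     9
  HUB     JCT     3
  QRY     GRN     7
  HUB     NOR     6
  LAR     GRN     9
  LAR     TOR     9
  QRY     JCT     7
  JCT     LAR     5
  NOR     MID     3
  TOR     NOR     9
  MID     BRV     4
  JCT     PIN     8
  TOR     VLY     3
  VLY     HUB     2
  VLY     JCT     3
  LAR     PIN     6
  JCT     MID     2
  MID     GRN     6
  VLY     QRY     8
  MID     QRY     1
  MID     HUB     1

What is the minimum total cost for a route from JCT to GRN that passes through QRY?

Best JCT to QRY: JCT–MID–QRY costing 3
Best QRY to GRN: QRY–GRN costing 7
Total via QRY: 3 + 7 = $10.

$10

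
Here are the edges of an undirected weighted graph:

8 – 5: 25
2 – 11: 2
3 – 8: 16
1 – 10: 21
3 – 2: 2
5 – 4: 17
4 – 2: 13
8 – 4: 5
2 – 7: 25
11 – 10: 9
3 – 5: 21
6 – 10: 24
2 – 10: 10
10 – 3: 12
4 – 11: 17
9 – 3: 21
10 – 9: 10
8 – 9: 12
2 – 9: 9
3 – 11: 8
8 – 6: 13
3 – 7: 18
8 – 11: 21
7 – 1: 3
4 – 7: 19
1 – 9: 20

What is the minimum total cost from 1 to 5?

Compare a few routes:
1–7–3–5: 3+18+21 = 42
1–7–4–5: 3+19+17 = 39
1–7–2–3–5: 3+25+2+21 = 51
The minimum is 39 via 1–7–4–5.

39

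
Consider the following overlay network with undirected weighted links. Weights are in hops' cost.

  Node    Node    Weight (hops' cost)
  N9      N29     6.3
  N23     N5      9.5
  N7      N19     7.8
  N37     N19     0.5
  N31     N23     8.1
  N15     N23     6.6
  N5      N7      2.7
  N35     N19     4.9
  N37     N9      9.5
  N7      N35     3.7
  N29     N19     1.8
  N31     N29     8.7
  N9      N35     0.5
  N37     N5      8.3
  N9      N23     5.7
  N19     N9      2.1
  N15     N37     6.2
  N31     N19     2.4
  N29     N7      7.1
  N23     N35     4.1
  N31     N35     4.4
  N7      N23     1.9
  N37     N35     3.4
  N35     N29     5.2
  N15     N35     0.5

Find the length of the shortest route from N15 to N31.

Running Dijkstra from N15:
N15: 0
N35: 0.5  (via N15)
N9: 1  (via N35)
N19: 3.1  (via N9)
N37: 3.6  (via N19)
N7: 4.2  (via N35)
N23: 4.6  (via N35)
N29: 4.9  (via N19)
N31: 4.9  (via N35)
Shortest route: N15 → N35 → N31 = 4.9 hops' cost.

4.9 hops' cost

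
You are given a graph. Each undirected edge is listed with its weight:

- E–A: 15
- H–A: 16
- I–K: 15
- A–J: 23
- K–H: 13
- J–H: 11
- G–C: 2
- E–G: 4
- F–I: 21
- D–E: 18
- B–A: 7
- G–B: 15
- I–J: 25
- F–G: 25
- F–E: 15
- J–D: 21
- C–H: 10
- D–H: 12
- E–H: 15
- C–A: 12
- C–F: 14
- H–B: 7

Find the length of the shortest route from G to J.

23

Shortest distances from G:
G: 0
C: 2  (via G)
E: 4  (via G)
H: 12  (via C)
A: 14  (via C)
B: 15  (via G)
F: 16  (via C)
D: 22  (via E)
J: 23  (via H)
Shortest route: G–C–H–J = 23.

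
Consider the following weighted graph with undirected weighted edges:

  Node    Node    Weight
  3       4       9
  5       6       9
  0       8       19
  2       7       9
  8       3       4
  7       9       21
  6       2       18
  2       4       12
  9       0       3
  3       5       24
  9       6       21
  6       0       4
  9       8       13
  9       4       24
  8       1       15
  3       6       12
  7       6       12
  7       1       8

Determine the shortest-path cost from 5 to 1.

29

Shortest distances from 5:
5: 0
6: 9  (via 5)
0: 13  (via 6)
9: 16  (via 0)
3: 21  (via 6)
7: 21  (via 6)
8: 25  (via 3)
2: 27  (via 6)
1: 29  (via 7)
Shortest route: 5 → 6 → 7 → 1 = 29.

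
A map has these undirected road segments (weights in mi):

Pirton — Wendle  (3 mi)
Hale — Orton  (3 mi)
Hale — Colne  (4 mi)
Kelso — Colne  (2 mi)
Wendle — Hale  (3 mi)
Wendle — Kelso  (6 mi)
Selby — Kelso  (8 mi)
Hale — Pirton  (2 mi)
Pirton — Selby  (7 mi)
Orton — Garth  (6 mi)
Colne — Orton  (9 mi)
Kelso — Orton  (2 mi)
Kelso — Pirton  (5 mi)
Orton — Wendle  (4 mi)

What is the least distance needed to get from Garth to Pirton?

11 mi

Compare a few routes:
Garth → Orton → Wendle → Pirton: 6+4+3 = 13
Garth → Orton → Hale → Pirton: 6+3+2 = 11
Garth → Orton → Kelso → Pirton: 6+2+5 = 13
The minimum is 11 mi via Garth → Orton → Hale → Pirton.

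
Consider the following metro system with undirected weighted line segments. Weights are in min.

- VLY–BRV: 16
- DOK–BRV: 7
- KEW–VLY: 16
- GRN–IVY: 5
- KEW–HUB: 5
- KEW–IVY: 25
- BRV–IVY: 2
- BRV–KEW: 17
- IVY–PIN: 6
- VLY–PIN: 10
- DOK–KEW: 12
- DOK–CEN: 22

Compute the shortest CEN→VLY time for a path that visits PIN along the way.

Shortest CEN→PIN: CEN → DOK → BRV → IVY → PIN = 37
Best PIN to VLY: PIN → VLY costing 10
Total via PIN: 37 + 10 = 47 min.

47 min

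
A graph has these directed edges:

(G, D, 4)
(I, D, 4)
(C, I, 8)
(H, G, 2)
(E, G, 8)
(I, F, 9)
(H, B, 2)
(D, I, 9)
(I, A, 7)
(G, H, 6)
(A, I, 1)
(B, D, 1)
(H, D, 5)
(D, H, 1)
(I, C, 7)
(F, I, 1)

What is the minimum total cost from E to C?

28

Enumerating some paths:
E → G → H → B → D → I → C: 8+6+2+1+9+7 = 33
E → G → D → I → C: 8+4+9+7 = 28
E → G → H → D → I → C: 8+6+5+9+7 = 35
The minimum is 28 via E → G → D → I → C.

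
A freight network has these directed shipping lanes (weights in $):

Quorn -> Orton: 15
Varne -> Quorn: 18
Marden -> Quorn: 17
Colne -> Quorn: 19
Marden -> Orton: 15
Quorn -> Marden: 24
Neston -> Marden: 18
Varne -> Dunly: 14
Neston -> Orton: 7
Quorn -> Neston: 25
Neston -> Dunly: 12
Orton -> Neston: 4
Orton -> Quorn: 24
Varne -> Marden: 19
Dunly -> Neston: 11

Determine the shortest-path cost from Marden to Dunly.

$31

Candidate routes:
Marden–Orton–Neston–Dunly: 15+4+12 = 31
Marden–Quorn–Orton–Neston–Dunly: 17+15+4+12 = 48
The minimum is $31 via Marden–Orton–Neston–Dunly.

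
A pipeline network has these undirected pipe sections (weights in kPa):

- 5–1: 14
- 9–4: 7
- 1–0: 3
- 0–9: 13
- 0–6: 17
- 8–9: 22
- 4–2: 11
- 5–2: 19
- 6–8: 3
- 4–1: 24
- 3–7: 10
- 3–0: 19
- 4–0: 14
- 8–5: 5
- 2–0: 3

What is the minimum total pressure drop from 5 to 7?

46 kPa

Running Dijkstra from 5:
5: 0
8: 5  (via 5)
6: 8  (via 8)
1: 14  (via 5)
0: 17  (via 1)
2: 19  (via 5)
9: 27  (via 8)
4: 30  (via 2)
3: 36  (via 0)
7: 46  (via 3)
Shortest route: 5 → 1 → 0 → 3 → 7 = 46 kPa.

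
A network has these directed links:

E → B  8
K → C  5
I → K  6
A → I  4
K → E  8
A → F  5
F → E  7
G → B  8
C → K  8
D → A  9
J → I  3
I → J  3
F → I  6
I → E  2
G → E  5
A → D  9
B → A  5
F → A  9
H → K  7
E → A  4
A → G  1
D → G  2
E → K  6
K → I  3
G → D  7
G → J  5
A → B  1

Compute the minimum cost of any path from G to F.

Shortest distances from G:
G: 0
E: 5  (via G)
J: 5  (via G)
D: 7  (via G)
B: 8  (via G)
I: 8  (via J)
A: 9  (via E)
K: 11  (via E)
F: 14  (via A)
Shortest route: G → E → A → F = 14.

14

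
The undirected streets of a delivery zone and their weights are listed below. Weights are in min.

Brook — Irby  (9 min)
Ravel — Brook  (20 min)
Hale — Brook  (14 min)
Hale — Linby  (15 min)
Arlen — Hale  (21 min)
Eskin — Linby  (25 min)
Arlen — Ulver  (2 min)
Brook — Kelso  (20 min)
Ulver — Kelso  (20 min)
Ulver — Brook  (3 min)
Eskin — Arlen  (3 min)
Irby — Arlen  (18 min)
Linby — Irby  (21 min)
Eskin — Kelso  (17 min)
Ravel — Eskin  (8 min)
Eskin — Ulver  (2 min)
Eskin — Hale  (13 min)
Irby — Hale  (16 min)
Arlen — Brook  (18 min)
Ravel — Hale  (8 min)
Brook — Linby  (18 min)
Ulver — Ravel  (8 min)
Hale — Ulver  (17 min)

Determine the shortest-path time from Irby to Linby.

21 min

Settle nodes by increasing distance from Irby:
Irby: 0
Brook: 9  (via Irby)
Ulver: 12  (via Brook)
Arlen: 14  (via Ulver)
Eskin: 14  (via Ulver)
Hale: 16  (via Irby)
Ravel: 20  (via Ulver)
Linby: 21  (via Irby)
Shortest route: Irby → Linby = 21 min.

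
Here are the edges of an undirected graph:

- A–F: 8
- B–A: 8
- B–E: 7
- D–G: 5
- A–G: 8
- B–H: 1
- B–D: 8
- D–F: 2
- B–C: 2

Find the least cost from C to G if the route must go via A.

18

Best C to A: C–B–A costing 10
Shortest A→G: A–G = 8
Total via A: 10 + 8 = 18.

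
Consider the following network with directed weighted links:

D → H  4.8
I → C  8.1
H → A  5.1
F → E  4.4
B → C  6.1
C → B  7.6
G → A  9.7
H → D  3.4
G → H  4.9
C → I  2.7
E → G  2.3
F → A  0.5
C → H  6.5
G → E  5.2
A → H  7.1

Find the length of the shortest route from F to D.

Enumerating some paths:
F–E–G–H–D: 4.4+2.3+4.9+3.4 = 15
F–A–H–D: 0.5+7.1+3.4 = 11
Cheapest is F–A–H–D at 11.

11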